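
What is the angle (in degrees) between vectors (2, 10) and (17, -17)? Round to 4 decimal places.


dot = 2*17 + 10*-17 = -136
|u| = 10.198, |v| = 24.0416
cos(angle) = -0.5547
angle = 123.6901 degrees

123.6901 degrees


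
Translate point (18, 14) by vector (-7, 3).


Translation: (x+dx, y+dy) = (18+-7, 14+3) = (11, 17)

(11, 17)


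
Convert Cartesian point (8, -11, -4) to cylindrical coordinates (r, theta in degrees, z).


r = sqrt(8^2 + (-11)^2) = 13.6015
theta = atan2(-11, 8) = 306.0274 deg
z = -4

r = 13.6015, theta = 306.0274 deg, z = -4


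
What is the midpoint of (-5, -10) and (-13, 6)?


Midpoint = ((-5+-13)/2, (-10+6)/2) = (-9, -2)

(-9, -2)


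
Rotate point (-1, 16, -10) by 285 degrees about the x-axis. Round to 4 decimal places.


x' = -1
y' = 16*cos(285) - -10*sin(285) = -5.5182
z' = 16*sin(285) + -10*cos(285) = -18.043

(-1, -5.5182, -18.043)


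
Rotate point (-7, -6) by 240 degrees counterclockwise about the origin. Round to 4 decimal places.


x' = -7*cos(240) - -6*sin(240) = -1.6962
y' = -7*sin(240) + -6*cos(240) = 9.0622

(-1.6962, 9.0622)


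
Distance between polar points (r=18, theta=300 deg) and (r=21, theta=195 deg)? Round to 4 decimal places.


d = sqrt(r1^2 + r2^2 - 2*r1*r2*cos(t2-t1))
d = sqrt(18^2 + 21^2 - 2*18*21*cos(195-300)) = 30.9946

30.9946


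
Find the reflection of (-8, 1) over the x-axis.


Reflection across x-axis: (x, y) -> (x, -y)
(-8, 1) -> (-8, -1)

(-8, -1)


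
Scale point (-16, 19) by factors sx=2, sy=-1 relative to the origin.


Scaling: (x*sx, y*sy) = (-16*2, 19*-1) = (-32, -19)

(-32, -19)


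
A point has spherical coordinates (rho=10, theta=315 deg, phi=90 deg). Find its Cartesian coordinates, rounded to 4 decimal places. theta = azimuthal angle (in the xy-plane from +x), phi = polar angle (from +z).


x = 10 * sin(90) * cos(315) = 7.0711
y = 10 * sin(90) * sin(315) = -7.0711
z = 10 * cos(90) = 0

(7.0711, -7.0711, 0)


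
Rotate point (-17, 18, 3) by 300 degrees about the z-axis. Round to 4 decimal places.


x' = -17*cos(300) - 18*sin(300) = 7.0885
y' = -17*sin(300) + 18*cos(300) = 23.7224
z' = 3

(7.0885, 23.7224, 3)


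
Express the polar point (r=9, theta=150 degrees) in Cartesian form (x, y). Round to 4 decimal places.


x = 9 * cos(150) = -7.7942
y = 9 * sin(150) = 4.5

(-7.7942, 4.5)


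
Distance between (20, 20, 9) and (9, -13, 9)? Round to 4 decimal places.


d = sqrt((9-20)^2 + (-13-20)^2 + (9-9)^2) = 34.7851

34.7851


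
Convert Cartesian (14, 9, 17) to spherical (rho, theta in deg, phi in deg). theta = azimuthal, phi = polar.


rho = sqrt(14^2 + 9^2 + 17^2) = 23.7908
theta = atan2(9, 14) = 32.7352 deg
phi = acos(17/23.7908) = 44.3926 deg

rho = 23.7908, theta = 32.7352 deg, phi = 44.3926 deg


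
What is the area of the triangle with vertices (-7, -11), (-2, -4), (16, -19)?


Area = |x1(y2-y3) + x2(y3-y1) + x3(y1-y2)| / 2
= |-7*(-4--19) + -2*(-19--11) + 16*(-11--4)| / 2
= 100.5

100.5


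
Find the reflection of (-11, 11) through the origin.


Reflection through origin: (x, y) -> (-x, -y)
(-11, 11) -> (11, -11)

(11, -11)


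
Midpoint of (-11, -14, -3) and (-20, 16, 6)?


Midpoint = ((-11+-20)/2, (-14+16)/2, (-3+6)/2) = (-15.5, 1, 1.5)

(-15.5, 1, 1.5)


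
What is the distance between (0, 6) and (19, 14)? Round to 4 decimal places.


d = sqrt((19-0)^2 + (14-6)^2) = 20.6155

20.6155


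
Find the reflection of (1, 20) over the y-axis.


Reflection across y-axis: (x, y) -> (-x, y)
(1, 20) -> (-1, 20)

(-1, 20)


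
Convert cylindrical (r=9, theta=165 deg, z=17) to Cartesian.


x = 9 * cos(165) = -8.6933
y = 9 * sin(165) = 2.3294
z = 17

(-8.6933, 2.3294, 17)


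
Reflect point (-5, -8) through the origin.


Reflection through origin: (x, y) -> (-x, -y)
(-5, -8) -> (5, 8)

(5, 8)


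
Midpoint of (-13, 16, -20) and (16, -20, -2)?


Midpoint = ((-13+16)/2, (16+-20)/2, (-20+-2)/2) = (1.5, -2, -11)

(1.5, -2, -11)


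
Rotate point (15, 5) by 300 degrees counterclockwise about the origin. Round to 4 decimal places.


x' = 15*cos(300) - 5*sin(300) = 11.8301
y' = 15*sin(300) + 5*cos(300) = -10.4904

(11.8301, -10.4904)


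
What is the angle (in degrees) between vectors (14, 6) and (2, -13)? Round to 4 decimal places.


dot = 14*2 + 6*-13 = -50
|u| = 15.2315, |v| = 13.1529
cos(angle) = -0.2496
angle = 104.4524 degrees

104.4524 degrees


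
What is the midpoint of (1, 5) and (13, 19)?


Midpoint = ((1+13)/2, (5+19)/2) = (7, 12)

(7, 12)


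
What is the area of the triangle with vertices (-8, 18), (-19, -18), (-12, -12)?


Area = |x1(y2-y3) + x2(y3-y1) + x3(y1-y2)| / 2
= |-8*(-18--12) + -19*(-12-18) + -12*(18--18)| / 2
= 93

93


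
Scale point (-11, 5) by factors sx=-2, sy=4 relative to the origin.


Scaling: (x*sx, y*sy) = (-11*-2, 5*4) = (22, 20)

(22, 20)


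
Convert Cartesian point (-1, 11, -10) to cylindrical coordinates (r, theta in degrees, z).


r = sqrt((-1)^2 + 11^2) = 11.0454
theta = atan2(11, -1) = 95.1944 deg
z = -10

r = 11.0454, theta = 95.1944 deg, z = -10


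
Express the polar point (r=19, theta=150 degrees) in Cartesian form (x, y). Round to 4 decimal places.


x = 19 * cos(150) = -16.4545
y = 19 * sin(150) = 9.5

(-16.4545, 9.5)


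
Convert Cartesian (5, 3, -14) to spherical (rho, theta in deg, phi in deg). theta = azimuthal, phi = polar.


rho = sqrt(5^2 + 3^2 + (-14)^2) = 15.1658
theta = atan2(3, 5) = 30.9638 deg
phi = acos(-14/15.1658) = 157.3884 deg

rho = 15.1658, theta = 30.9638 deg, phi = 157.3884 deg


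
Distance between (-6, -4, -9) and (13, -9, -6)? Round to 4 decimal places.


d = sqrt((13--6)^2 + (-9--4)^2 + (-6--9)^2) = 19.8746

19.8746


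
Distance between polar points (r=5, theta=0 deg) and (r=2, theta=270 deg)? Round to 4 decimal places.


d = sqrt(r1^2 + r2^2 - 2*r1*r2*cos(t2-t1))
d = sqrt(5^2 + 2^2 - 2*5*2*cos(270-0)) = 5.3852

5.3852


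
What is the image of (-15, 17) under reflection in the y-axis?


Reflection across y-axis: (x, y) -> (-x, y)
(-15, 17) -> (15, 17)

(15, 17)


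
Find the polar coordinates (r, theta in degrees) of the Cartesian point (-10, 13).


r = sqrt((-10)^2 + 13^2) = 16.4012
theta = atan2(13, -10) = 127.5686 degrees

r = 16.4012, theta = 127.5686 degrees


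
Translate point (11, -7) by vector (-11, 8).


Translation: (x+dx, y+dy) = (11+-11, -7+8) = (0, 1)

(0, 1)


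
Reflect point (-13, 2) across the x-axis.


Reflection across x-axis: (x, y) -> (x, -y)
(-13, 2) -> (-13, -2)

(-13, -2)


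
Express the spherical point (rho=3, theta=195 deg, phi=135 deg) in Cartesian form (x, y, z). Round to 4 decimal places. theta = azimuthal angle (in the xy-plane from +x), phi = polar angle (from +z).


x = 3 * sin(135) * cos(195) = -2.049
y = 3 * sin(135) * sin(195) = -0.549
z = 3 * cos(135) = -2.1213

(-2.049, -0.549, -2.1213)


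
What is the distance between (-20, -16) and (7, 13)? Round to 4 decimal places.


d = sqrt((7--20)^2 + (13--16)^2) = 39.6232

39.6232


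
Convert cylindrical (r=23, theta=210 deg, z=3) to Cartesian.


x = 23 * cos(210) = -19.9186
y = 23 * sin(210) = -11.5
z = 3

(-19.9186, -11.5, 3)


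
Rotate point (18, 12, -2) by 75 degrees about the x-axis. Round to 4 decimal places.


x' = 18
y' = 12*cos(75) - -2*sin(75) = 5.0377
z' = 12*sin(75) + -2*cos(75) = 11.0735

(18, 5.0377, 11.0735)


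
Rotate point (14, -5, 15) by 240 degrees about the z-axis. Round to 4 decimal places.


x' = 14*cos(240) - -5*sin(240) = -11.3301
y' = 14*sin(240) + -5*cos(240) = -9.6244
z' = 15

(-11.3301, -9.6244, 15)


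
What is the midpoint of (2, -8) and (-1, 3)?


Midpoint = ((2+-1)/2, (-8+3)/2) = (0.5, -2.5)

(0.5, -2.5)


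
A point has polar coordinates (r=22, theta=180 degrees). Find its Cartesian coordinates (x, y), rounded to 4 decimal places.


x = 22 * cos(180) = -22
y = 22 * sin(180) = 0

(-22, 0)


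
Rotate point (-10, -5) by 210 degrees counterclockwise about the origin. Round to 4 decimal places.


x' = -10*cos(210) - -5*sin(210) = 6.1603
y' = -10*sin(210) + -5*cos(210) = 9.3301

(6.1603, 9.3301)


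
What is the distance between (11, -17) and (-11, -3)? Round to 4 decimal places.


d = sqrt((-11-11)^2 + (-3--17)^2) = 26.0768

26.0768


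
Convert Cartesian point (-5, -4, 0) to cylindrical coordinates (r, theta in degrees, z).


r = sqrt((-5)^2 + (-4)^2) = 6.4031
theta = atan2(-4, -5) = 218.6598 deg
z = 0

r = 6.4031, theta = 218.6598 deg, z = 0


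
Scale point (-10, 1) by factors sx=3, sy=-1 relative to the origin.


Scaling: (x*sx, y*sy) = (-10*3, 1*-1) = (-30, -1)

(-30, -1)


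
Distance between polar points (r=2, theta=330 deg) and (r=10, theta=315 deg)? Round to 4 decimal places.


d = sqrt(r1^2 + r2^2 - 2*r1*r2*cos(t2-t1))
d = sqrt(2^2 + 10^2 - 2*2*10*cos(315-330)) = 8.0847

8.0847


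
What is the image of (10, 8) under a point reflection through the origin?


Reflection through origin: (x, y) -> (-x, -y)
(10, 8) -> (-10, -8)

(-10, -8)


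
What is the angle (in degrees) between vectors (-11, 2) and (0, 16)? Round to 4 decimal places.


dot = -11*0 + 2*16 = 32
|u| = 11.1803, |v| = 16
cos(angle) = 0.1789
angle = 79.6952 degrees

79.6952 degrees


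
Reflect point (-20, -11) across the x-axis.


Reflection across x-axis: (x, y) -> (x, -y)
(-20, -11) -> (-20, 11)

(-20, 11)


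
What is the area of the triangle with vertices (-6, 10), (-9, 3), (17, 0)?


Area = |x1(y2-y3) + x2(y3-y1) + x3(y1-y2)| / 2
= |-6*(3-0) + -9*(0-10) + 17*(10-3)| / 2
= 95.5

95.5


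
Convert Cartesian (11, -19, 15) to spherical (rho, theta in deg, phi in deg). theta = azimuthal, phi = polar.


rho = sqrt(11^2 + (-19)^2 + 15^2) = 26.5895
theta = atan2(-19, 11) = 300.0686 deg
phi = acos(15/26.5895) = 55.6579 deg

rho = 26.5895, theta = 300.0686 deg, phi = 55.6579 deg


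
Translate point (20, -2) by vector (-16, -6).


Translation: (x+dx, y+dy) = (20+-16, -2+-6) = (4, -8)

(4, -8)


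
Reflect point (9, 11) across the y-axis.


Reflection across y-axis: (x, y) -> (-x, y)
(9, 11) -> (-9, 11)

(-9, 11)


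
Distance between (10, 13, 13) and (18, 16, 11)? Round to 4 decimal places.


d = sqrt((18-10)^2 + (16-13)^2 + (11-13)^2) = 8.775

8.775


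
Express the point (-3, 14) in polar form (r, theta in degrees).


r = sqrt((-3)^2 + 14^2) = 14.3178
theta = atan2(14, -3) = 102.0948 degrees

r = 14.3178, theta = 102.0948 degrees


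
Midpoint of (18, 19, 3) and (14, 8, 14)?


Midpoint = ((18+14)/2, (19+8)/2, (3+14)/2) = (16, 13.5, 8.5)

(16, 13.5, 8.5)


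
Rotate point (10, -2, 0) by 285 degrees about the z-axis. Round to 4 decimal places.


x' = 10*cos(285) - -2*sin(285) = 0.6563
y' = 10*sin(285) + -2*cos(285) = -10.1769
z' = 0

(0.6563, -10.1769, 0)


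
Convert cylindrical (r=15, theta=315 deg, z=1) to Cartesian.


x = 15 * cos(315) = 10.6066
y = 15 * sin(315) = -10.6066
z = 1

(10.6066, -10.6066, 1)


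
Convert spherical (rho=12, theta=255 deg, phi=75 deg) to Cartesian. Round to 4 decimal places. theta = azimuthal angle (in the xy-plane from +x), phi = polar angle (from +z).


x = 12 * sin(75) * cos(255) = -3
y = 12 * sin(75) * sin(255) = -11.1962
z = 12 * cos(75) = 3.1058

(-3, -11.1962, 3.1058)


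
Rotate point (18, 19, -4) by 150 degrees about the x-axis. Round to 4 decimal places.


x' = 18
y' = 19*cos(150) - -4*sin(150) = -14.4545
z' = 19*sin(150) + -4*cos(150) = 12.9641

(18, -14.4545, 12.9641)


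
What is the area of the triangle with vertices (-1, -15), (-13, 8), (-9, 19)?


Area = |x1(y2-y3) + x2(y3-y1) + x3(y1-y2)| / 2
= |-1*(8-19) + -13*(19--15) + -9*(-15-8)| / 2
= 112

112


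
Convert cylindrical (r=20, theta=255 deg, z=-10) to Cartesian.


x = 20 * cos(255) = -5.1764
y = 20 * sin(255) = -19.3185
z = -10

(-5.1764, -19.3185, -10)


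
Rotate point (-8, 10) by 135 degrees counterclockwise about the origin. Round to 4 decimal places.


x' = -8*cos(135) - 10*sin(135) = -1.4142
y' = -8*sin(135) + 10*cos(135) = -12.7279

(-1.4142, -12.7279)


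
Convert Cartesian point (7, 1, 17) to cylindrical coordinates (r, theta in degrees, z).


r = sqrt(7^2 + 1^2) = 7.0711
theta = atan2(1, 7) = 8.1301 deg
z = 17

r = 7.0711, theta = 8.1301 deg, z = 17


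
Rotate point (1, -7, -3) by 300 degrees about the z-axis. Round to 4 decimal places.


x' = 1*cos(300) - -7*sin(300) = -5.5622
y' = 1*sin(300) + -7*cos(300) = -4.366
z' = -3

(-5.5622, -4.366, -3)


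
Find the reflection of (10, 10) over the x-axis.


Reflection across x-axis: (x, y) -> (x, -y)
(10, 10) -> (10, -10)

(10, -10)


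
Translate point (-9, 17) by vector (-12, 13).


Translation: (x+dx, y+dy) = (-9+-12, 17+13) = (-21, 30)

(-21, 30)


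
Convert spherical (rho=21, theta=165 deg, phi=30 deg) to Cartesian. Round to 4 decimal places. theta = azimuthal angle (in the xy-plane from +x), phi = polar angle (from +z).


x = 21 * sin(30) * cos(165) = -10.1422
y = 21 * sin(30) * sin(165) = 2.7176
z = 21 * cos(30) = 18.1865

(-10.1422, 2.7176, 18.1865)


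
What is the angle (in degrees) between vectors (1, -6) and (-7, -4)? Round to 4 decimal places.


dot = 1*-7 + -6*-4 = 17
|u| = 6.0828, |v| = 8.0623
cos(angle) = 0.3467
angle = 69.7174 degrees

69.7174 degrees


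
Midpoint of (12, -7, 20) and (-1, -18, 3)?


Midpoint = ((12+-1)/2, (-7+-18)/2, (20+3)/2) = (5.5, -12.5, 11.5)

(5.5, -12.5, 11.5)


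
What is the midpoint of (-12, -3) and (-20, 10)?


Midpoint = ((-12+-20)/2, (-3+10)/2) = (-16, 3.5)

(-16, 3.5)


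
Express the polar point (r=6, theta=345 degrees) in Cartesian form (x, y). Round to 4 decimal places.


x = 6 * cos(345) = 5.7956
y = 6 * sin(345) = -1.5529

(5.7956, -1.5529)


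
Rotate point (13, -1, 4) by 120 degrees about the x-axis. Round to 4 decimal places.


x' = 13
y' = -1*cos(120) - 4*sin(120) = -2.9641
z' = -1*sin(120) + 4*cos(120) = -2.866

(13, -2.9641, -2.866)


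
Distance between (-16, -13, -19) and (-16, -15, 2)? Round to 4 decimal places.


d = sqrt((-16--16)^2 + (-15--13)^2 + (2--19)^2) = 21.095

21.095


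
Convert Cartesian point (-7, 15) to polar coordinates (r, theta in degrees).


r = sqrt((-7)^2 + 15^2) = 16.5529
theta = atan2(15, -7) = 115.0169 degrees

r = 16.5529, theta = 115.0169 degrees


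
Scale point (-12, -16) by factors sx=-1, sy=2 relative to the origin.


Scaling: (x*sx, y*sy) = (-12*-1, -16*2) = (12, -32)

(12, -32)


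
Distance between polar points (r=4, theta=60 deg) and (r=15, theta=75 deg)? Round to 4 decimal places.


d = sqrt(r1^2 + r2^2 - 2*r1*r2*cos(t2-t1))
d = sqrt(4^2 + 15^2 - 2*4*15*cos(75-60)) = 11.1843

11.1843


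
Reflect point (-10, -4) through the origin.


Reflection through origin: (x, y) -> (-x, -y)
(-10, -4) -> (10, 4)

(10, 4)


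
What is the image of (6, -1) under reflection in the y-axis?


Reflection across y-axis: (x, y) -> (-x, y)
(6, -1) -> (-6, -1)

(-6, -1)


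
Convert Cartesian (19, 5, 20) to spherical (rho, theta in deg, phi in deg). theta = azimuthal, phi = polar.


rho = sqrt(19^2 + 5^2 + 20^2) = 28.0357
theta = atan2(5, 19) = 14.7436 deg
phi = acos(20/28.0357) = 44.4897 deg

rho = 28.0357, theta = 14.7436 deg, phi = 44.4897 deg


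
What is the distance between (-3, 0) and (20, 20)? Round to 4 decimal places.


d = sqrt((20--3)^2 + (20-0)^2) = 30.4795

30.4795


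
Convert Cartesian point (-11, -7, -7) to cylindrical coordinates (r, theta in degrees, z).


r = sqrt((-11)^2 + (-7)^2) = 13.0384
theta = atan2(-7, -11) = 212.4712 deg
z = -7

r = 13.0384, theta = 212.4712 deg, z = -7


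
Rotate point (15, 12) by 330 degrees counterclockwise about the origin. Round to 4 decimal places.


x' = 15*cos(330) - 12*sin(330) = 18.9904
y' = 15*sin(330) + 12*cos(330) = 2.8923

(18.9904, 2.8923)


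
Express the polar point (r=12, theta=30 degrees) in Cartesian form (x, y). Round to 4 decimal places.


x = 12 * cos(30) = 10.3923
y = 12 * sin(30) = 6

(10.3923, 6)


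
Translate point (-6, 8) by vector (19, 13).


Translation: (x+dx, y+dy) = (-6+19, 8+13) = (13, 21)

(13, 21)


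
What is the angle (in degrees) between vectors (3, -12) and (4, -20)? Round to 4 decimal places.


dot = 3*4 + -12*-20 = 252
|u| = 12.3693, |v| = 20.3961
cos(angle) = 0.9989
angle = 2.7263 degrees

2.7263 degrees


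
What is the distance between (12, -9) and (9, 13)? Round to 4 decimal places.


d = sqrt((9-12)^2 + (13--9)^2) = 22.2036

22.2036


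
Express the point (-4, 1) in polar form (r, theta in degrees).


r = sqrt((-4)^2 + 1^2) = 4.1231
theta = atan2(1, -4) = 165.9638 degrees

r = 4.1231, theta = 165.9638 degrees


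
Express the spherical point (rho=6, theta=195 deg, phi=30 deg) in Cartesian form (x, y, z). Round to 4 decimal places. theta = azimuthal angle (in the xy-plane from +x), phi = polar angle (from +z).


x = 6 * sin(30) * cos(195) = -2.8978
y = 6 * sin(30) * sin(195) = -0.7765
z = 6 * cos(30) = 5.1962

(-2.8978, -0.7765, 5.1962)


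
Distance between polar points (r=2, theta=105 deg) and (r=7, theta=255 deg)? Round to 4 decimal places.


d = sqrt(r1^2 + r2^2 - 2*r1*r2*cos(t2-t1))
d = sqrt(2^2 + 7^2 - 2*2*7*cos(255-105)) = 8.7891

8.7891


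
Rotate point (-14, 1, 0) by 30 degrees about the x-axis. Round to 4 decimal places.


x' = -14
y' = 1*cos(30) - 0*sin(30) = 0.866
z' = 1*sin(30) + 0*cos(30) = 0.5

(-14, 0.866, 0.5)


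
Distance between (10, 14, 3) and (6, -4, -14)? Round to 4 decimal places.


d = sqrt((6-10)^2 + (-4-14)^2 + (-14-3)^2) = 25.0799

25.0799


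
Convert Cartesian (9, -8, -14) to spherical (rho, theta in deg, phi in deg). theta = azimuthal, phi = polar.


rho = sqrt(9^2 + (-8)^2 + (-14)^2) = 18.4662
theta = atan2(-8, 9) = 318.3665 deg
phi = acos(-14/18.4662) = 139.3007 deg

rho = 18.4662, theta = 318.3665 deg, phi = 139.3007 deg


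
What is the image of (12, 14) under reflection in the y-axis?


Reflection across y-axis: (x, y) -> (-x, y)
(12, 14) -> (-12, 14)

(-12, 14)


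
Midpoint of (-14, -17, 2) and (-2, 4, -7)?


Midpoint = ((-14+-2)/2, (-17+4)/2, (2+-7)/2) = (-8, -6.5, -2.5)

(-8, -6.5, -2.5)


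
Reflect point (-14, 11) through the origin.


Reflection through origin: (x, y) -> (-x, -y)
(-14, 11) -> (14, -11)

(14, -11)


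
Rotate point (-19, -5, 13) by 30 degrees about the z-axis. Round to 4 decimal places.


x' = -19*cos(30) - -5*sin(30) = -13.9545
y' = -19*sin(30) + -5*cos(30) = -13.8301
z' = 13

(-13.9545, -13.8301, 13)


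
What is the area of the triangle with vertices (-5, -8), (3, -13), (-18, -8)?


Area = |x1(y2-y3) + x2(y3-y1) + x3(y1-y2)| / 2
= |-5*(-13--8) + 3*(-8--8) + -18*(-8--13)| / 2
= 32.5

32.5


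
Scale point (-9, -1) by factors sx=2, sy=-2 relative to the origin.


Scaling: (x*sx, y*sy) = (-9*2, -1*-2) = (-18, 2)

(-18, 2)


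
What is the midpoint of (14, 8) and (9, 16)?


Midpoint = ((14+9)/2, (8+16)/2) = (11.5, 12)

(11.5, 12)


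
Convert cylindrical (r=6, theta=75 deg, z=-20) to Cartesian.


x = 6 * cos(75) = 1.5529
y = 6 * sin(75) = 5.7956
z = -20

(1.5529, 5.7956, -20)


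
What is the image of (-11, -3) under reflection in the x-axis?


Reflection across x-axis: (x, y) -> (x, -y)
(-11, -3) -> (-11, 3)

(-11, 3)


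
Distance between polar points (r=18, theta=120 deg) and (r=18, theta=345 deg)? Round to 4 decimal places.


d = sqrt(r1^2 + r2^2 - 2*r1*r2*cos(t2-t1))
d = sqrt(18^2 + 18^2 - 2*18*18*cos(345-120)) = 33.2597

33.2597


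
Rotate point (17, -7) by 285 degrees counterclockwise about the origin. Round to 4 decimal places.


x' = 17*cos(285) - -7*sin(285) = -2.3616
y' = 17*sin(285) + -7*cos(285) = -18.2325

(-2.3616, -18.2325)


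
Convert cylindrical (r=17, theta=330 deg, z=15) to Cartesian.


x = 17 * cos(330) = 14.7224
y = 17 * sin(330) = -8.5
z = 15

(14.7224, -8.5, 15)


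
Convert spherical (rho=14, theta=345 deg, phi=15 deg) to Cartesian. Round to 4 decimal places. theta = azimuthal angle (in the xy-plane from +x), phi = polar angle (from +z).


x = 14 * sin(15) * cos(345) = 3.5
y = 14 * sin(15) * sin(345) = -0.9378
z = 14 * cos(15) = 13.523

(3.5, -0.9378, 13.523)


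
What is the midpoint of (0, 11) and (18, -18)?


Midpoint = ((0+18)/2, (11+-18)/2) = (9, -3.5)

(9, -3.5)


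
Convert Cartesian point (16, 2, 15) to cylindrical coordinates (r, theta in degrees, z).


r = sqrt(16^2 + 2^2) = 16.1245
theta = atan2(2, 16) = 7.125 deg
z = 15

r = 16.1245, theta = 7.125 deg, z = 15


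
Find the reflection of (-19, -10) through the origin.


Reflection through origin: (x, y) -> (-x, -y)
(-19, -10) -> (19, 10)

(19, 10)


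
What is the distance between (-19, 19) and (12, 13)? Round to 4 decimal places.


d = sqrt((12--19)^2 + (13-19)^2) = 31.5753

31.5753


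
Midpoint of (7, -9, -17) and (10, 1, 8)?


Midpoint = ((7+10)/2, (-9+1)/2, (-17+8)/2) = (8.5, -4, -4.5)

(8.5, -4, -4.5)


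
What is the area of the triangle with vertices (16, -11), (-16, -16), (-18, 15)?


Area = |x1(y2-y3) + x2(y3-y1) + x3(y1-y2)| / 2
= |16*(-16-15) + -16*(15--11) + -18*(-11--16)| / 2
= 501

501


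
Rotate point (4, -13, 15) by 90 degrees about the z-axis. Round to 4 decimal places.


x' = 4*cos(90) - -13*sin(90) = 13
y' = 4*sin(90) + -13*cos(90) = 4
z' = 15

(13, 4, 15)


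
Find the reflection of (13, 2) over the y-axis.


Reflection across y-axis: (x, y) -> (-x, y)
(13, 2) -> (-13, 2)

(-13, 2)


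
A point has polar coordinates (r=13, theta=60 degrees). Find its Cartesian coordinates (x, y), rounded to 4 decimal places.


x = 13 * cos(60) = 6.5
y = 13 * sin(60) = 11.2583

(6.5, 11.2583)


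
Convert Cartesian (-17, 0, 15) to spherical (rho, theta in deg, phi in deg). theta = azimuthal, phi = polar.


rho = sqrt((-17)^2 + 0^2 + 15^2) = 22.6716
theta = atan2(0, -17) = 180 deg
phi = acos(15/22.6716) = 48.5763 deg

rho = 22.6716, theta = 180 deg, phi = 48.5763 deg


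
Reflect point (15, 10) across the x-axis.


Reflection across x-axis: (x, y) -> (x, -y)
(15, 10) -> (15, -10)

(15, -10)


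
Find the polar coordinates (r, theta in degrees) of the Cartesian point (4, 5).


r = sqrt(4^2 + 5^2) = 6.4031
theta = atan2(5, 4) = 51.3402 degrees

r = 6.4031, theta = 51.3402 degrees


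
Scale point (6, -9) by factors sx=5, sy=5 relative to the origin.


Scaling: (x*sx, y*sy) = (6*5, -9*5) = (30, -45)

(30, -45)


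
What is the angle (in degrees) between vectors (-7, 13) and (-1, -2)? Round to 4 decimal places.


dot = -7*-1 + 13*-2 = -19
|u| = 14.7648, |v| = 2.2361
cos(angle) = -0.5755
angle = 125.1342 degrees

125.1342 degrees


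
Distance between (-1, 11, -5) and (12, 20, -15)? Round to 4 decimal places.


d = sqrt((12--1)^2 + (20-11)^2 + (-15--5)^2) = 18.7083

18.7083


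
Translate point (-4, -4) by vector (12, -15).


Translation: (x+dx, y+dy) = (-4+12, -4+-15) = (8, -19)

(8, -19)


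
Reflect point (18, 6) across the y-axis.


Reflection across y-axis: (x, y) -> (-x, y)
(18, 6) -> (-18, 6)

(-18, 6)


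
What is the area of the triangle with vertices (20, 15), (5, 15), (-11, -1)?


Area = |x1(y2-y3) + x2(y3-y1) + x3(y1-y2)| / 2
= |20*(15--1) + 5*(-1-15) + -11*(15-15)| / 2
= 120

120


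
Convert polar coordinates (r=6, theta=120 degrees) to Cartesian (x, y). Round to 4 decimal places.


x = 6 * cos(120) = -3
y = 6 * sin(120) = 5.1962

(-3, 5.1962)


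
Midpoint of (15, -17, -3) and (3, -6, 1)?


Midpoint = ((15+3)/2, (-17+-6)/2, (-3+1)/2) = (9, -11.5, -1)

(9, -11.5, -1)


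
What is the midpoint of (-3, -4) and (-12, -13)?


Midpoint = ((-3+-12)/2, (-4+-13)/2) = (-7.5, -8.5)

(-7.5, -8.5)


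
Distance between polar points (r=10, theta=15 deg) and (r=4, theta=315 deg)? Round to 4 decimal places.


d = sqrt(r1^2 + r2^2 - 2*r1*r2*cos(t2-t1))
d = sqrt(10^2 + 4^2 - 2*10*4*cos(315-15)) = 8.7178

8.7178


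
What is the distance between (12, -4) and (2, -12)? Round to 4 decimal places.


d = sqrt((2-12)^2 + (-12--4)^2) = 12.8062

12.8062


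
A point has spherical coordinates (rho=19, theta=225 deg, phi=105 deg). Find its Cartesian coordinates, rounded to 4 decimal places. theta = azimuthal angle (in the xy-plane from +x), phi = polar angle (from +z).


x = 19 * sin(105) * cos(225) = -12.9772
y = 19 * sin(105) * sin(225) = -12.9772
z = 19 * cos(105) = -4.9176

(-12.9772, -12.9772, -4.9176)


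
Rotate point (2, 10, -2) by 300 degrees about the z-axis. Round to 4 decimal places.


x' = 2*cos(300) - 10*sin(300) = 9.6603
y' = 2*sin(300) + 10*cos(300) = 3.2679
z' = -2

(9.6603, 3.2679, -2)


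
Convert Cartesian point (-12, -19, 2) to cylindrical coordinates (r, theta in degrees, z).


r = sqrt((-12)^2 + (-19)^2) = 22.4722
theta = atan2(-19, -12) = 237.7244 deg
z = 2

r = 22.4722, theta = 237.7244 deg, z = 2


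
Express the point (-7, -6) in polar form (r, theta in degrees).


r = sqrt((-7)^2 + (-6)^2) = 9.2195
theta = atan2(-6, -7) = 220.6013 degrees

r = 9.2195, theta = 220.6013 degrees


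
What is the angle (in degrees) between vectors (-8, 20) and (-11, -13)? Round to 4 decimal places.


dot = -8*-11 + 20*-13 = -172
|u| = 21.5407, |v| = 17.0294
cos(angle) = -0.4689
angle = 117.9622 degrees

117.9622 degrees


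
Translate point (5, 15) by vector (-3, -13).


Translation: (x+dx, y+dy) = (5+-3, 15+-13) = (2, 2)

(2, 2)


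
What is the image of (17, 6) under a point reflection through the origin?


Reflection through origin: (x, y) -> (-x, -y)
(17, 6) -> (-17, -6)

(-17, -6)


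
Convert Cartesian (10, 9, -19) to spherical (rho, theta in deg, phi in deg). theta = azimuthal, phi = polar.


rho = sqrt(10^2 + 9^2 + (-19)^2) = 23.2809
theta = atan2(9, 10) = 41.9872 deg
phi = acos(-19/23.2809) = 144.6982 deg

rho = 23.2809, theta = 41.9872 deg, phi = 144.6982 deg


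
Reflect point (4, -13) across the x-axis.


Reflection across x-axis: (x, y) -> (x, -y)
(4, -13) -> (4, 13)

(4, 13)


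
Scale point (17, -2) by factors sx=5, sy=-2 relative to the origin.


Scaling: (x*sx, y*sy) = (17*5, -2*-2) = (85, 4)

(85, 4)


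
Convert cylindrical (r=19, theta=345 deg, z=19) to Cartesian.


x = 19 * cos(345) = 18.3526
y = 19 * sin(345) = -4.9176
z = 19

(18.3526, -4.9176, 19)


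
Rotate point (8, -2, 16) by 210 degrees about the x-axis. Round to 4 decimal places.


x' = 8
y' = -2*cos(210) - 16*sin(210) = 9.7321
z' = -2*sin(210) + 16*cos(210) = -12.8564

(8, 9.7321, -12.8564)


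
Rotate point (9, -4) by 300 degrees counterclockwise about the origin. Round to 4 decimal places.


x' = 9*cos(300) - -4*sin(300) = 1.0359
y' = 9*sin(300) + -4*cos(300) = -9.7942

(1.0359, -9.7942)


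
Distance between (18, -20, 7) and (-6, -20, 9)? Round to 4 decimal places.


d = sqrt((-6-18)^2 + (-20--20)^2 + (9-7)^2) = 24.0832

24.0832


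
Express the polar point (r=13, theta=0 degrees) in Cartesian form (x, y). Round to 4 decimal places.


x = 13 * cos(0) = 13
y = 13 * sin(0) = 0

(13, 0)


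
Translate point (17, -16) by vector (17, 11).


Translation: (x+dx, y+dy) = (17+17, -16+11) = (34, -5)

(34, -5)


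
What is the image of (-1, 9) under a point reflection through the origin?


Reflection through origin: (x, y) -> (-x, -y)
(-1, 9) -> (1, -9)

(1, -9)


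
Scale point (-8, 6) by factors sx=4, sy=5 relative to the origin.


Scaling: (x*sx, y*sy) = (-8*4, 6*5) = (-32, 30)

(-32, 30)


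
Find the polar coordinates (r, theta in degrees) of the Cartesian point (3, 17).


r = sqrt(3^2 + 17^2) = 17.2627
theta = atan2(17, 3) = 79.992 degrees

r = 17.2627, theta = 79.992 degrees


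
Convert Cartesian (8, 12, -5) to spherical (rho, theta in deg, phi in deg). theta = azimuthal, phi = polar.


rho = sqrt(8^2 + 12^2 + (-5)^2) = 15.2643
theta = atan2(12, 8) = 56.3099 deg
phi = acos(-5/15.2643) = 109.1208 deg

rho = 15.2643, theta = 56.3099 deg, phi = 109.1208 deg


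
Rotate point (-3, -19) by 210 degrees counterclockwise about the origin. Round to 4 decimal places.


x' = -3*cos(210) - -19*sin(210) = -6.9019
y' = -3*sin(210) + -19*cos(210) = 17.9545

(-6.9019, 17.9545)


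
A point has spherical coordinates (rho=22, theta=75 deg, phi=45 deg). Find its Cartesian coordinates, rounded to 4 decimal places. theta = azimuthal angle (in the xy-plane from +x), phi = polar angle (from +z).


x = 22 * sin(45) * cos(75) = 4.0263
y = 22 * sin(45) * sin(75) = 15.0263
z = 22 * cos(45) = 15.5563

(4.0263, 15.0263, 15.5563)


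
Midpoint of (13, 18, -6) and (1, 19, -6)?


Midpoint = ((13+1)/2, (18+19)/2, (-6+-6)/2) = (7, 18.5, -6)

(7, 18.5, -6)


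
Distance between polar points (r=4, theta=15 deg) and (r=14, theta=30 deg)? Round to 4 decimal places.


d = sqrt(r1^2 + r2^2 - 2*r1*r2*cos(t2-t1))
d = sqrt(4^2 + 14^2 - 2*4*14*cos(30-15)) = 10.189

10.189


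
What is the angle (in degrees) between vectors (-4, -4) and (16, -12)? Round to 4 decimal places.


dot = -4*16 + -4*-12 = -16
|u| = 5.6569, |v| = 20
cos(angle) = -0.1414
angle = 98.1301 degrees

98.1301 degrees


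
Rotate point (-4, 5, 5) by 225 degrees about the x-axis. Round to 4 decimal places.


x' = -4
y' = 5*cos(225) - 5*sin(225) = 0
z' = 5*sin(225) + 5*cos(225) = -7.0711

(-4, 0, -7.0711)


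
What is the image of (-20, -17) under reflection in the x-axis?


Reflection across x-axis: (x, y) -> (x, -y)
(-20, -17) -> (-20, 17)

(-20, 17)


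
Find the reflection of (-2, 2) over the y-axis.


Reflection across y-axis: (x, y) -> (-x, y)
(-2, 2) -> (2, 2)

(2, 2)


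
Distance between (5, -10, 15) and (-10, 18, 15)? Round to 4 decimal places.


d = sqrt((-10-5)^2 + (18--10)^2 + (15-15)^2) = 31.7648

31.7648


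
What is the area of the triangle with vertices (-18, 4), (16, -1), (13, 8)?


Area = |x1(y2-y3) + x2(y3-y1) + x3(y1-y2)| / 2
= |-18*(-1-8) + 16*(8-4) + 13*(4--1)| / 2
= 145.5

145.5


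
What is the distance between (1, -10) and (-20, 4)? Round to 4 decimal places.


d = sqrt((-20-1)^2 + (4--10)^2) = 25.2389

25.2389


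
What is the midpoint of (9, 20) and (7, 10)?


Midpoint = ((9+7)/2, (20+10)/2) = (8, 15)

(8, 15)


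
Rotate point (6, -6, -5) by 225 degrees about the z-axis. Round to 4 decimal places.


x' = 6*cos(225) - -6*sin(225) = -8.4853
y' = 6*sin(225) + -6*cos(225) = 0
z' = -5

(-8.4853, 0, -5)


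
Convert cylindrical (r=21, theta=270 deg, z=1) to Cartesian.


x = 21 * cos(270) = 0
y = 21 * sin(270) = -21
z = 1

(0, -21, 1)


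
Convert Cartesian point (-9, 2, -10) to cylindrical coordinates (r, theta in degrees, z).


r = sqrt((-9)^2 + 2^2) = 9.2195
theta = atan2(2, -9) = 167.4712 deg
z = -10

r = 9.2195, theta = 167.4712 deg, z = -10


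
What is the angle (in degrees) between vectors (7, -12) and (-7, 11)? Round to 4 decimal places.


dot = 7*-7 + -12*11 = -181
|u| = 13.8924, |v| = 13.0384
cos(angle) = -0.9993
angle = 177.7852 degrees

177.7852 degrees


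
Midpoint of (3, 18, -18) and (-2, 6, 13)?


Midpoint = ((3+-2)/2, (18+6)/2, (-18+13)/2) = (0.5, 12, -2.5)

(0.5, 12, -2.5)


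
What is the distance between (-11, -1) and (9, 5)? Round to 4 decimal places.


d = sqrt((9--11)^2 + (5--1)^2) = 20.8806

20.8806


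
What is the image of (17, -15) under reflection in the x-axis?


Reflection across x-axis: (x, y) -> (x, -y)
(17, -15) -> (17, 15)

(17, 15)


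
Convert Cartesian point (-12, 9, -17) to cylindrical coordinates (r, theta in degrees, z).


r = sqrt((-12)^2 + 9^2) = 15
theta = atan2(9, -12) = 143.1301 deg
z = -17

r = 15, theta = 143.1301 deg, z = -17


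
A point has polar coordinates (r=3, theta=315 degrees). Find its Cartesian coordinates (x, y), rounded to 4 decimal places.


x = 3 * cos(315) = 2.1213
y = 3 * sin(315) = -2.1213

(2.1213, -2.1213)


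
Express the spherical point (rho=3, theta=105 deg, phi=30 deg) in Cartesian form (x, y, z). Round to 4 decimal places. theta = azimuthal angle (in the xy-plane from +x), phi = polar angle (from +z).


x = 3 * sin(30) * cos(105) = -0.3882
y = 3 * sin(30) * sin(105) = 1.4489
z = 3 * cos(30) = 2.5981

(-0.3882, 1.4489, 2.5981)


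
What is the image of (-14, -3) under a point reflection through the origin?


Reflection through origin: (x, y) -> (-x, -y)
(-14, -3) -> (14, 3)

(14, 3)


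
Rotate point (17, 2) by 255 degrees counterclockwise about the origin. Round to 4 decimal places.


x' = 17*cos(255) - 2*sin(255) = -2.4681
y' = 17*sin(255) + 2*cos(255) = -16.9384

(-2.4681, -16.9384)


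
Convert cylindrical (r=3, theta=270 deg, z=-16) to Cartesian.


x = 3 * cos(270) = 0
y = 3 * sin(270) = -3
z = -16

(0, -3, -16)


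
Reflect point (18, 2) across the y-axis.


Reflection across y-axis: (x, y) -> (-x, y)
(18, 2) -> (-18, 2)

(-18, 2)


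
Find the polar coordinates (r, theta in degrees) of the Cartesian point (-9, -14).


r = sqrt((-9)^2 + (-14)^2) = 16.6433
theta = atan2(-14, -9) = 237.2648 degrees

r = 16.6433, theta = 237.2648 degrees


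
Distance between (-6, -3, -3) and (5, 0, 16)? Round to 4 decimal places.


d = sqrt((5--6)^2 + (0--3)^2 + (16--3)^2) = 22.1585

22.1585


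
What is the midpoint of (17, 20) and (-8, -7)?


Midpoint = ((17+-8)/2, (20+-7)/2) = (4.5, 6.5)

(4.5, 6.5)


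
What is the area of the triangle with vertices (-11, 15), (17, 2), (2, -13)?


Area = |x1(y2-y3) + x2(y3-y1) + x3(y1-y2)| / 2
= |-11*(2--13) + 17*(-13-15) + 2*(15-2)| / 2
= 307.5

307.5


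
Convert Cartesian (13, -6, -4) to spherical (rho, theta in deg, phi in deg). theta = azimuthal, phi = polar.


rho = sqrt(13^2 + (-6)^2 + (-4)^2) = 14.8661
theta = atan2(-6, 13) = 335.2249 deg
phi = acos(-4/14.8661) = 105.6089 deg

rho = 14.8661, theta = 335.2249 deg, phi = 105.6089 deg


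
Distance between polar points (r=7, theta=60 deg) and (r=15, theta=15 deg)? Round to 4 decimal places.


d = sqrt(r1^2 + r2^2 - 2*r1*r2*cos(t2-t1))
d = sqrt(7^2 + 15^2 - 2*7*15*cos(15-60)) = 11.203

11.203


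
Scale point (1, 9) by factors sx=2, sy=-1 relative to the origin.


Scaling: (x*sx, y*sy) = (1*2, 9*-1) = (2, -9)

(2, -9)


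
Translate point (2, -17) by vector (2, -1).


Translation: (x+dx, y+dy) = (2+2, -17+-1) = (4, -18)

(4, -18)


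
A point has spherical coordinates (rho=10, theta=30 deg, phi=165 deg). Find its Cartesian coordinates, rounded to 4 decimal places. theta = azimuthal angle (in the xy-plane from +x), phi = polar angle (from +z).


x = 10 * sin(165) * cos(30) = 2.2414
y = 10 * sin(165) * sin(30) = 1.2941
z = 10 * cos(165) = -9.6593

(2.2414, 1.2941, -9.6593)


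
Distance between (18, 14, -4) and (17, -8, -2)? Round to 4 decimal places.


d = sqrt((17-18)^2 + (-8-14)^2 + (-2--4)^2) = 22.1133

22.1133


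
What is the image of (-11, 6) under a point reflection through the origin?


Reflection through origin: (x, y) -> (-x, -y)
(-11, 6) -> (11, -6)

(11, -6)


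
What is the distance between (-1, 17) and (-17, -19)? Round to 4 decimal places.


d = sqrt((-17--1)^2 + (-19-17)^2) = 39.3954

39.3954


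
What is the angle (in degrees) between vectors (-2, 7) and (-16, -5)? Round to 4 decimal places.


dot = -2*-16 + 7*-5 = -3
|u| = 7.2801, |v| = 16.7631
cos(angle) = -0.0246
angle = 91.4086 degrees

91.4086 degrees


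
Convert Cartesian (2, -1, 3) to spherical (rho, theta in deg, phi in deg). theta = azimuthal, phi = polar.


rho = sqrt(2^2 + (-1)^2 + 3^2) = 3.7417
theta = atan2(-1, 2) = 333.4349 deg
phi = acos(3/3.7417) = 36.6992 deg

rho = 3.7417, theta = 333.4349 deg, phi = 36.6992 deg


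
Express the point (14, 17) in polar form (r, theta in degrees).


r = sqrt(14^2 + 17^2) = 22.0227
theta = atan2(17, 14) = 50.5275 degrees

r = 22.0227, theta = 50.5275 degrees


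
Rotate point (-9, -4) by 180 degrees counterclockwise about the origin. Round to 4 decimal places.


x' = -9*cos(180) - -4*sin(180) = 9
y' = -9*sin(180) + -4*cos(180) = 4

(9, 4)


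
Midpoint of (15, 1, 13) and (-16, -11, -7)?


Midpoint = ((15+-16)/2, (1+-11)/2, (13+-7)/2) = (-0.5, -5, 3)

(-0.5, -5, 3)


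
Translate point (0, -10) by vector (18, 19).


Translation: (x+dx, y+dy) = (0+18, -10+19) = (18, 9)

(18, 9)


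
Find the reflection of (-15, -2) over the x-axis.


Reflection across x-axis: (x, y) -> (x, -y)
(-15, -2) -> (-15, 2)

(-15, 2)


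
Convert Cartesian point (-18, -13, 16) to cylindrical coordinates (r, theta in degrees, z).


r = sqrt((-18)^2 + (-13)^2) = 22.2036
theta = atan2(-13, -18) = 215.8377 deg
z = 16

r = 22.2036, theta = 215.8377 deg, z = 16


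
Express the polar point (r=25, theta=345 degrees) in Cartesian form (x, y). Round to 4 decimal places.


x = 25 * cos(345) = 24.1481
y = 25 * sin(345) = -6.4705

(24.1481, -6.4705)


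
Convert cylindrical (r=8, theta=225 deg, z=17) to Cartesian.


x = 8 * cos(225) = -5.6569
y = 8 * sin(225) = -5.6569
z = 17

(-5.6569, -5.6569, 17)


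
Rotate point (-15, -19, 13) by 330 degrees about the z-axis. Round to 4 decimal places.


x' = -15*cos(330) - -19*sin(330) = -22.4904
y' = -15*sin(330) + -19*cos(330) = -8.9545
z' = 13

(-22.4904, -8.9545, 13)


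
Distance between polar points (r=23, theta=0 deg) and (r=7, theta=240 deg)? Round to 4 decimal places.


d = sqrt(r1^2 + r2^2 - 2*r1*r2*cos(t2-t1))
d = sqrt(23^2 + 7^2 - 2*23*7*cos(240-0)) = 27.1846

27.1846


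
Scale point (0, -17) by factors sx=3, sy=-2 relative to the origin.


Scaling: (x*sx, y*sy) = (0*3, -17*-2) = (0, 34)

(0, 34)


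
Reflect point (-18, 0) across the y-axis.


Reflection across y-axis: (x, y) -> (-x, y)
(-18, 0) -> (18, 0)

(18, 0)


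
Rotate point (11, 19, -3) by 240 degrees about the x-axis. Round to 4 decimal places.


x' = 11
y' = 19*cos(240) - -3*sin(240) = -12.0981
z' = 19*sin(240) + -3*cos(240) = -14.9545

(11, -12.0981, -14.9545)


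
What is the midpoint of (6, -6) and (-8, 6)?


Midpoint = ((6+-8)/2, (-6+6)/2) = (-1, 0)

(-1, 0)


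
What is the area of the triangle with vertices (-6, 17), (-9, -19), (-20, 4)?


Area = |x1(y2-y3) + x2(y3-y1) + x3(y1-y2)| / 2
= |-6*(-19-4) + -9*(4-17) + -20*(17--19)| / 2
= 232.5

232.5


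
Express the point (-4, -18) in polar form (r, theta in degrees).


r = sqrt((-4)^2 + (-18)^2) = 18.4391
theta = atan2(-18, -4) = 257.4712 degrees

r = 18.4391, theta = 257.4712 degrees


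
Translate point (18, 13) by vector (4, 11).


Translation: (x+dx, y+dy) = (18+4, 13+11) = (22, 24)

(22, 24)


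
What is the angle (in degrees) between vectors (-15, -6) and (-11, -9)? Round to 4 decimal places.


dot = -15*-11 + -6*-9 = 219
|u| = 16.1555, |v| = 14.2127
cos(angle) = 0.9538
angle = 17.488 degrees

17.488 degrees


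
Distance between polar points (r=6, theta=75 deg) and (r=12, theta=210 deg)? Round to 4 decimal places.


d = sqrt(r1^2 + r2^2 - 2*r1*r2*cos(t2-t1))
d = sqrt(6^2 + 12^2 - 2*6*12*cos(210-75)) = 16.7876

16.7876


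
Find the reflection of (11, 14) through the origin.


Reflection through origin: (x, y) -> (-x, -y)
(11, 14) -> (-11, -14)

(-11, -14)


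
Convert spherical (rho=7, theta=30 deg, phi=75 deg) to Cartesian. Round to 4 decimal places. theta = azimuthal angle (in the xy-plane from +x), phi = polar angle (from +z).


x = 7 * sin(75) * cos(30) = 5.8556
y = 7 * sin(75) * sin(30) = 3.3807
z = 7 * cos(75) = 1.8117

(5.8556, 3.3807, 1.8117)


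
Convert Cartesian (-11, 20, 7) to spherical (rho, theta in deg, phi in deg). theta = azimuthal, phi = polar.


rho = sqrt((-11)^2 + 20^2 + 7^2) = 23.8747
theta = atan2(20, -11) = 118.8108 deg
phi = acos(7/23.8747) = 72.9505 deg

rho = 23.8747, theta = 118.8108 deg, phi = 72.9505 deg
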